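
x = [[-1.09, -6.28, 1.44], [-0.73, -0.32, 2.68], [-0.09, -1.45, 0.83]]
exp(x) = [[1.6, -3.54, -5.92], [-0.41, 0.31, 2.89], [0.37, -1.56, -0.29]]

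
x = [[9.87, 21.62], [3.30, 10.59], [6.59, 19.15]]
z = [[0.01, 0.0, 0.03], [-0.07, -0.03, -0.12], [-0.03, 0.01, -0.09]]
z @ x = [[0.30, 0.79], [-1.58, -4.13], [-0.86, -2.27]]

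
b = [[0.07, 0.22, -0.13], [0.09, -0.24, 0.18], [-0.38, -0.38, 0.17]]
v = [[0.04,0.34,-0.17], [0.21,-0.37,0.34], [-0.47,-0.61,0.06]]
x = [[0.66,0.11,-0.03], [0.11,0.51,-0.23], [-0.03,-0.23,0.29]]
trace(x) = 1.46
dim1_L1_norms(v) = [0.55, 0.92, 1.14]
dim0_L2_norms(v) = [0.52, 0.79, 0.38]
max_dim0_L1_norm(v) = 1.32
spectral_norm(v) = 0.89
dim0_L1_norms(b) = [0.54, 0.84, 0.48]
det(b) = -0.00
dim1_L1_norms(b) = [0.42, 0.51, 0.93]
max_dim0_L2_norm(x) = 0.67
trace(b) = 0.00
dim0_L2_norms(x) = [0.67, 0.57, 0.37]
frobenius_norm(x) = 0.95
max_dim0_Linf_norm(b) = 0.38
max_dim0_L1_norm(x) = 0.85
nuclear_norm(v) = 1.39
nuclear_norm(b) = 0.91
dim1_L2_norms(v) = [0.38, 0.54, 0.77]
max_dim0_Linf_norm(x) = 0.66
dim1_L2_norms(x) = [0.67, 0.57, 0.37]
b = v @ x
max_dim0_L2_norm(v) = 0.79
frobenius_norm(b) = 0.70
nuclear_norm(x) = 1.46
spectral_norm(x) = 0.77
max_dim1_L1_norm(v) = 1.14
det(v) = 0.00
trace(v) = -0.27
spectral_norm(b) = 0.64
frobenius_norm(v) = 1.02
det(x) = 0.06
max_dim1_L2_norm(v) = 0.77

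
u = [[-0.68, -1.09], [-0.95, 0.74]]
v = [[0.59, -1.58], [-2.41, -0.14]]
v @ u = [[1.10, -1.81],[1.77, 2.52]]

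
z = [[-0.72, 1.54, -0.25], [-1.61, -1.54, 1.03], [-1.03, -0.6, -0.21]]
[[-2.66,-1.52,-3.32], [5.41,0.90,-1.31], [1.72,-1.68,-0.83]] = z @[[-0.79, 1.13, 1.77], [-1.91, -0.04, -1.43], [1.16, 2.58, -0.64]]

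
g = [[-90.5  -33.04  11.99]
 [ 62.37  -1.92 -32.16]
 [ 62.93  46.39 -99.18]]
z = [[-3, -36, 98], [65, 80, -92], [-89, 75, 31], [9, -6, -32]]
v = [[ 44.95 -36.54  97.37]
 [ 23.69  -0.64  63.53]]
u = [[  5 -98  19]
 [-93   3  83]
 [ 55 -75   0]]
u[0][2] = 19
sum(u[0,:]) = -74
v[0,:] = [44.95, -36.54, 97.37]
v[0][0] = 44.95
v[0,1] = -36.54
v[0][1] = -36.54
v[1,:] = [23.69, -0.64, 63.53]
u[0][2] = 19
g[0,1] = -33.04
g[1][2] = -32.16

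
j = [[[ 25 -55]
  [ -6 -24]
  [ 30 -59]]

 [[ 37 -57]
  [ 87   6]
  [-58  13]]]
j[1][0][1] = -57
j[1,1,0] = 87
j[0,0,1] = -55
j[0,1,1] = -24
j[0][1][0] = -6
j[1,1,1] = 6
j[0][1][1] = -24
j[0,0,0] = 25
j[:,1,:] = [[-6, -24], [87, 6]]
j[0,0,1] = -55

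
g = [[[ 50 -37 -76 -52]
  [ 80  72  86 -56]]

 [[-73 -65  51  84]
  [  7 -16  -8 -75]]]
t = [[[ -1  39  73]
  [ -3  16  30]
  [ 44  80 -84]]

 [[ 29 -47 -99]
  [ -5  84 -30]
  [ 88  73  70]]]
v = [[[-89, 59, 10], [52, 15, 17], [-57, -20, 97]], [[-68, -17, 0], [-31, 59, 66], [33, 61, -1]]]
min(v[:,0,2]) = 0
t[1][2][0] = 88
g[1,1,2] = -8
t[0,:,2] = [73, 30, -84]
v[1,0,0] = -68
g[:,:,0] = [[50, 80], [-73, 7]]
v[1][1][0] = -31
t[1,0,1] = -47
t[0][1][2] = 30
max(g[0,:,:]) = 86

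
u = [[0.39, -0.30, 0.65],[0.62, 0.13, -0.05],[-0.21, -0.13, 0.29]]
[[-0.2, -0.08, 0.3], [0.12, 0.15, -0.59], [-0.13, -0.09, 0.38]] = u @[[0.12, 0.16, -0.65], [0.25, 0.33, -1.36], [-0.26, -0.06, 0.23]]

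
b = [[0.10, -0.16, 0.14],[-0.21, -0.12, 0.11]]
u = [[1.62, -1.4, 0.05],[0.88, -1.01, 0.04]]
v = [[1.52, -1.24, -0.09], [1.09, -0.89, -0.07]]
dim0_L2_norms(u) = [1.84, 1.73, 0.06]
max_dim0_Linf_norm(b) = 0.21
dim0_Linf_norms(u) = [1.62, 1.4, 0.05]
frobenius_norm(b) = 0.35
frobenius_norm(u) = 2.53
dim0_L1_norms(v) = [2.61, 2.13, 0.16]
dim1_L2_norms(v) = [1.96, 1.41]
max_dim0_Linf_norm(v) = 1.52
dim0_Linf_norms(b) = [0.21, 0.16, 0.14]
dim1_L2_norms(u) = [2.14, 1.34]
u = v + b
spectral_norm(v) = 2.42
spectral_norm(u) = 2.52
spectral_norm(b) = 0.28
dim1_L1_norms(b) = [0.4, 0.44]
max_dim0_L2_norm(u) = 1.84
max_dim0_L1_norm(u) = 2.5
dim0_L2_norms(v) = [1.87, 1.53, 0.11]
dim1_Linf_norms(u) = [1.62, 1.01]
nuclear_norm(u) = 2.68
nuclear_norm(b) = 0.50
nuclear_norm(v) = 2.42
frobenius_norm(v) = 2.42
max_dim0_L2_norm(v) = 1.87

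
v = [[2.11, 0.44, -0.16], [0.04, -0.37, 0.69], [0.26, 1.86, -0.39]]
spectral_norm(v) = 2.41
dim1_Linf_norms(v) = [2.11, 0.69, 1.86]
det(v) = -2.34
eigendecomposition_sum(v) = [[2.1, 0.34, -0.04], [0.12, 0.02, -0.00], [0.31, 0.05, -0.01]] + [[0.01, -0.05, -0.03], [-0.05, 0.36, 0.23], [-0.09, 0.59, 0.37]] + [[0.0,0.15,-0.09], [-0.03,-0.75,0.46], [0.04,1.22,-0.75]]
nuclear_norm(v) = 4.67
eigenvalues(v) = [2.11, 0.74, -1.5]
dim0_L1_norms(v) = [2.41, 2.67, 1.24]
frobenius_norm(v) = 2.99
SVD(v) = [[-0.79,-0.61,-0.06],[0.14,-0.26,0.95],[-0.60,0.75,0.29]] @ diag([2.4055086033460946, 1.6866106853325045, 0.5779902727123893]) @ [[-0.75, -0.63, 0.19], [-0.66, 0.72, -0.22], [-0.0, 0.29, 0.96]]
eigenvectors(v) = [[0.99,0.07,0.10], [0.06,-0.52,-0.52], [0.14,-0.85,0.85]]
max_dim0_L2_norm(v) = 2.13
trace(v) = 1.35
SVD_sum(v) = [[1.43, 1.19, -0.36], [-0.25, -0.21, 0.06], [1.09, 0.90, -0.27]] + [[0.68, -0.74, 0.23], [0.29, -0.32, 0.10], [-0.82, 0.91, -0.28]] + [[0.0,-0.01,-0.03], [-0.00,0.16,0.53], [-0.0,0.05,0.16]]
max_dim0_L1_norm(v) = 2.67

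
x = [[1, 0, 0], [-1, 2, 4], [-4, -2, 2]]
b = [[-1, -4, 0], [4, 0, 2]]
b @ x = [[3, -8, -16], [-4, -4, 4]]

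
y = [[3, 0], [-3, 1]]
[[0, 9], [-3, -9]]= y @ [[0, 3], [-3, 0]]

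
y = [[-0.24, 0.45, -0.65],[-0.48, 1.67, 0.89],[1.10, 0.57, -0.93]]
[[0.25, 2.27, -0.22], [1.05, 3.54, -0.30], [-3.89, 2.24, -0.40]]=y@ [[-2.97, -0.56, -0.08], [-0.44, 2.71, -0.29], [0.4, -1.41, 0.16]]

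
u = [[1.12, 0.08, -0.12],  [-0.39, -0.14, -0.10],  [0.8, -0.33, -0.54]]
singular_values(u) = [1.49, 0.54, 0.01]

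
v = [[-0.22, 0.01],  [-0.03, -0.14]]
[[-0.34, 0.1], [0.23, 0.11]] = v@[[1.47, -0.50], [-1.98, -0.65]]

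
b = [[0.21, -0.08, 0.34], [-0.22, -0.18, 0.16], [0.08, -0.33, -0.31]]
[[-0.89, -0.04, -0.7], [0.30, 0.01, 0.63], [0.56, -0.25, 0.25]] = b @ [[-1.94,-0.32,-2.65], [-0.69,0.51,-0.81], [-1.58,0.19,-0.62]]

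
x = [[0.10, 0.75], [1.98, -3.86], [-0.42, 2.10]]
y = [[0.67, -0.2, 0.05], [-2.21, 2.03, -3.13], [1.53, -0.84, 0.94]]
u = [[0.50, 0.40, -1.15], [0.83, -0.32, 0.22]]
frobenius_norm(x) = 4.90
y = x @ u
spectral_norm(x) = 4.85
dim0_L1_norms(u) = [1.33, 0.72, 1.37]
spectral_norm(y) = 4.75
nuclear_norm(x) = 5.51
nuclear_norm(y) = 5.56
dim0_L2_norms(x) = [2.03, 4.46]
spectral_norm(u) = 1.32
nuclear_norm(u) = 2.23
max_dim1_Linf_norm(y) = 3.13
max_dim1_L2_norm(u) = 1.32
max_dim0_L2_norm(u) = 1.17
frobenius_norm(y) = 4.82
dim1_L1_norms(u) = [2.05, 1.37]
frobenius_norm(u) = 1.60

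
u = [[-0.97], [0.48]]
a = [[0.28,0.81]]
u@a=[[-0.27, -0.79],  [0.13, 0.39]]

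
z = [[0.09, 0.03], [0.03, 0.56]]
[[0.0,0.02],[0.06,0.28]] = z @ [[0.01, 0.03], [0.11, 0.50]]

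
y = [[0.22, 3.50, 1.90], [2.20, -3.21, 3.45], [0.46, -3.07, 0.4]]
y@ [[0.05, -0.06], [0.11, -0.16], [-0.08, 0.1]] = [[0.24, -0.38], [-0.52, 0.73], [-0.35, 0.5]]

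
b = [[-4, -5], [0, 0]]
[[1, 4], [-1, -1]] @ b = [[-4, -5], [4, 5]]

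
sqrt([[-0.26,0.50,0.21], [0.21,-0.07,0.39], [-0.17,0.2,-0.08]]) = [[(-0.04+0.36j),0.52-0.41j,0.75+0.03j],[-0.04-0.27j,(0.45+0.31j),0.65-0.23j],[-0.00+0.21j,0.01-0.24j,0.01+0.16j]]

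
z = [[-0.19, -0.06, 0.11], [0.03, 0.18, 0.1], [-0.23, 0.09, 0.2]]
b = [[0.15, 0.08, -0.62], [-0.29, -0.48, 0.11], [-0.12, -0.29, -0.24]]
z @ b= [[-0.02, -0.02, 0.08], [-0.06, -0.11, -0.02], [-0.08, -0.12, 0.1]]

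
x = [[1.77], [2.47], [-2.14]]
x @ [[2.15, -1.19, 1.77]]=[[3.81, -2.11, 3.13], [5.31, -2.94, 4.37], [-4.60, 2.55, -3.79]]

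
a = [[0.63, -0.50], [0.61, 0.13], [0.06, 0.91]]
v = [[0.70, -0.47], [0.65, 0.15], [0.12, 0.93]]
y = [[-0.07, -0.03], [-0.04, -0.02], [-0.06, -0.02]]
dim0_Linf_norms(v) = [0.7, 0.93]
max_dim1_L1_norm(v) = 1.17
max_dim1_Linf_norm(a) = 0.91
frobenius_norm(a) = 1.37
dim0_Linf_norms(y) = [0.07, 0.03]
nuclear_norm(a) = 1.92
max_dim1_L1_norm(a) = 1.13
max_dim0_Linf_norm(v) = 0.93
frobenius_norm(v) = 1.43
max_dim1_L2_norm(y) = 0.08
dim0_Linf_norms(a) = [0.63, 0.91]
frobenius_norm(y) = 0.11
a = y + v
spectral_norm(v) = 1.08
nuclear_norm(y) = 0.11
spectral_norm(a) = 1.08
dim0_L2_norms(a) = [0.88, 1.05]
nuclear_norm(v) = 2.01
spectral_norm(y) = 0.11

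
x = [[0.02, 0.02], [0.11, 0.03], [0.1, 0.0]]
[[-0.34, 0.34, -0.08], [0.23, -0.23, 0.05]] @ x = [[0.02, 0.00],[-0.02, -0.00]]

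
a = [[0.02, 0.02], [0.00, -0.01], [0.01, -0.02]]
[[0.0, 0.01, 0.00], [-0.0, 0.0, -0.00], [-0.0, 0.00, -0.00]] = a @ [[-0.03, 0.34, 0.08], [0.04, -0.01, 0.12]]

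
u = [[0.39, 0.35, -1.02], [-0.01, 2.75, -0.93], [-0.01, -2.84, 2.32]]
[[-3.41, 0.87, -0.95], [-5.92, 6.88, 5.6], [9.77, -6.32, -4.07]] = u @ [[-0.62, 1.37, -1.40], [-1.25, 2.71, 2.45], [2.68, 0.6, 1.24]]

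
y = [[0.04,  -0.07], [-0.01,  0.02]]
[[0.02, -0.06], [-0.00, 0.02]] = y @ [[0.14,-0.14], [-0.14,0.83]]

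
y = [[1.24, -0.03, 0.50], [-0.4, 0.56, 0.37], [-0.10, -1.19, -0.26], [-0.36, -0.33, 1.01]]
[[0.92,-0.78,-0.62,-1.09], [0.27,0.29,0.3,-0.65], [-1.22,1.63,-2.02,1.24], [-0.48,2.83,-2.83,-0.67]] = y@[[0.73, -1.38, 0.35, -0.46], [0.94, -1.64, 2.10, -0.77], [0.09, 1.77, -1.99, -1.08]]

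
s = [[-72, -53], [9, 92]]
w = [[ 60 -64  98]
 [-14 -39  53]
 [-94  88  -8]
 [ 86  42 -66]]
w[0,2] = 98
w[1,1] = -39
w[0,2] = 98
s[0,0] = -72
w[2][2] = -8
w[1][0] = -14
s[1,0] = 9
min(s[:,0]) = -72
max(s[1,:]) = 92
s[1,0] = 9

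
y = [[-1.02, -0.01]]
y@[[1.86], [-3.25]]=[[-1.86]]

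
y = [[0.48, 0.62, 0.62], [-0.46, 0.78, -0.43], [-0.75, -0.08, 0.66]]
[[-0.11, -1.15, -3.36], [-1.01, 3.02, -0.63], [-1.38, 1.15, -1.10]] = y@[[1.44, -2.79, -0.50], [-0.75, 1.54, -2.50], [-0.55, -1.24, -2.54]]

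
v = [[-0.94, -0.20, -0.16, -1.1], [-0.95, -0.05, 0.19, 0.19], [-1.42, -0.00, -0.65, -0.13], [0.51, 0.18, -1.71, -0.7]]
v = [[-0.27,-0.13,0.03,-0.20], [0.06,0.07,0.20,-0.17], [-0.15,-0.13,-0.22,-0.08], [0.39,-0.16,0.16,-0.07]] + [[-0.67, -0.07, -0.19, -0.9], [-1.01, -0.12, -0.01, 0.36], [-1.27, 0.13, -0.43, -0.05], [0.12, 0.34, -1.87, -0.63]]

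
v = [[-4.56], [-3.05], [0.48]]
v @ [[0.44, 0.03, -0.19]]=[[-2.01, -0.14, 0.87], [-1.34, -0.09, 0.58], [0.21, 0.01, -0.09]]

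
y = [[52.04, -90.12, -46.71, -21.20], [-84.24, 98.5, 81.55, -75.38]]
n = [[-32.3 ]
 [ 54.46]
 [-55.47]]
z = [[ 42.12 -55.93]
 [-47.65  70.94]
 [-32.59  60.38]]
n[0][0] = -32.3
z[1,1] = 70.94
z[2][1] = 60.38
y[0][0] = 52.04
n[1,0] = 54.46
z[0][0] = 42.12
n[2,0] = -55.47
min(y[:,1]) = -90.12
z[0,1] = -55.93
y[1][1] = 98.5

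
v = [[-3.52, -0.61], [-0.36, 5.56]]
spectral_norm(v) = 5.59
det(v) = -19.79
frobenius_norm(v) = 6.62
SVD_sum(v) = [[-0.0, -0.64],[0.04, 5.56]] + [[-3.52, 0.03],[-0.40, 0.0]]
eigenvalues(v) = [-3.54, 5.58]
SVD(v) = [[-0.11, 0.99], [0.99, 0.11]] @ diag([5.593463114977218, 3.538201574442778]) @ [[0.01, 1.0], [-1.00, 0.01]]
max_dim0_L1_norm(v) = 6.17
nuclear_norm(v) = 9.13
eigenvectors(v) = [[-1.0, 0.07], [-0.04, -1.00]]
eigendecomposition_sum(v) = [[-3.53, -0.24],[-0.14, -0.01]] + [[0.01, -0.37], [-0.22, 5.57]]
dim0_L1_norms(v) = [3.88, 6.17]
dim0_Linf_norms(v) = [3.52, 5.56]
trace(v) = 2.04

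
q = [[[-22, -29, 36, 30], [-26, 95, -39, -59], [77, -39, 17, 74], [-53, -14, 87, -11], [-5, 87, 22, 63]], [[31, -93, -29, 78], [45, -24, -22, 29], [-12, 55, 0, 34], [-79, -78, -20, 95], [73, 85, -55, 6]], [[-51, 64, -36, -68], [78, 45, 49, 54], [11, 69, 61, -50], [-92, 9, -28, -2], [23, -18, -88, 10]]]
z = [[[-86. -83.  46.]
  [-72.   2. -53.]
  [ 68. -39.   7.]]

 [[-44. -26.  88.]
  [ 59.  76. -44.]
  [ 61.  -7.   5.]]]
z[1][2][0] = 61.0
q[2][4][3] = 10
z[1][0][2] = 88.0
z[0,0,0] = -86.0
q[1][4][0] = 73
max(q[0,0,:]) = 36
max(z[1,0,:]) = 88.0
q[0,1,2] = -39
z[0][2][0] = 68.0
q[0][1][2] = -39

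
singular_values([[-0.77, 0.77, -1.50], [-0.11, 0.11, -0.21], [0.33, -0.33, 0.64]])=[2.03, 0.0, 0.0]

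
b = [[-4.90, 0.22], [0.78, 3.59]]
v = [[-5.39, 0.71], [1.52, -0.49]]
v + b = [[-10.29, 0.93], [2.3, 3.1]]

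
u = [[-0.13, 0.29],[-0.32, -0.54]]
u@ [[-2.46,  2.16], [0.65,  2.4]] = [[0.51,0.42], [0.44,-1.99]]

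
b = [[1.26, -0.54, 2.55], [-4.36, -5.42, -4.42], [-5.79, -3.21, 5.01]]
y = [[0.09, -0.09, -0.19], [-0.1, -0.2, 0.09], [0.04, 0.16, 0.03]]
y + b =[[1.35, -0.63, 2.36], [-4.46, -5.62, -4.33], [-5.75, -3.05, 5.04]]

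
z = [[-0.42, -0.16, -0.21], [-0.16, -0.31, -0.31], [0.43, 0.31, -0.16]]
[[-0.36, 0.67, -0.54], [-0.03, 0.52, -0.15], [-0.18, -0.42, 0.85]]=z @ [[0.87, -1.06, 1.48], [-1.31, -0.32, 0.36], [0.95, -0.82, -0.64]]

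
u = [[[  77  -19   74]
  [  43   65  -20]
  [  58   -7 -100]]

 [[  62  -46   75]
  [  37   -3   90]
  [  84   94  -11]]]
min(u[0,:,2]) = -100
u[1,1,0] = 37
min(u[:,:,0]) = 37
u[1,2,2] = -11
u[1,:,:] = [[62, -46, 75], [37, -3, 90], [84, 94, -11]]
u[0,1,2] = -20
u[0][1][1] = 65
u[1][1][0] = 37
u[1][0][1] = -46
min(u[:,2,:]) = -100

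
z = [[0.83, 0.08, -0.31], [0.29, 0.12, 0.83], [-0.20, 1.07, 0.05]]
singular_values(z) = [1.11, 0.88, 0.86]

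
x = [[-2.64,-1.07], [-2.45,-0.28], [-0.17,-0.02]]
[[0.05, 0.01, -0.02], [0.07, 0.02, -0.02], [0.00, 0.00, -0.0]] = x@[[-0.03,  -0.01,  0.01], [0.03,  0.02,  -0.01]]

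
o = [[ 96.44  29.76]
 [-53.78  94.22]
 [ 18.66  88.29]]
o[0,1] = 29.76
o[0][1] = 29.76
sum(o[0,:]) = 126.2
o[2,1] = 88.29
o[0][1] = 29.76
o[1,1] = 94.22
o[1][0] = -53.78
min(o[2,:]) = 18.66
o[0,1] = 29.76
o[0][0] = 96.44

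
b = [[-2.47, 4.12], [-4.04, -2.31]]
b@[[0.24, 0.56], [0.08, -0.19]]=[[-0.26, -2.17], [-1.15, -1.82]]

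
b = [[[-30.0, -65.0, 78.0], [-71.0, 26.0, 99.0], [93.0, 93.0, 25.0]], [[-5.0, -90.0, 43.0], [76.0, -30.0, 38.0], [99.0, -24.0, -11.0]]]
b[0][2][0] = 93.0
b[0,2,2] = 25.0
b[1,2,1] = -24.0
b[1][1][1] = -30.0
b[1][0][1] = -90.0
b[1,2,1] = -24.0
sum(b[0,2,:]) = 211.0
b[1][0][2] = 43.0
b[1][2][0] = 99.0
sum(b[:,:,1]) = -90.0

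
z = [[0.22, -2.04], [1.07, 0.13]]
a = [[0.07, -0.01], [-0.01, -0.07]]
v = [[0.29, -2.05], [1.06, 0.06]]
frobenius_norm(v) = 2.33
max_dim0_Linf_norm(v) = 2.05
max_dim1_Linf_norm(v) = 2.05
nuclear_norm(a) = 0.14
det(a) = -0.01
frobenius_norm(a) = 0.10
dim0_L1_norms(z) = [1.29, 2.17]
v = z + a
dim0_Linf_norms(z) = [1.07, 2.04]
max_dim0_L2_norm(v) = 2.05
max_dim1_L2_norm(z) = 2.05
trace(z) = 0.35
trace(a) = 0.00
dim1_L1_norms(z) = [2.26, 1.2]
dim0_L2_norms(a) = [0.07, 0.07]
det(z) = 2.21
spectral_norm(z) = 2.05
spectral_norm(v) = 2.07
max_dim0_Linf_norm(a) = 0.07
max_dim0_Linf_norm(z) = 2.04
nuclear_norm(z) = 3.13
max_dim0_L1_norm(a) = 0.08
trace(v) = 0.35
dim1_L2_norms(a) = [0.07, 0.07]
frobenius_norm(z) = 2.32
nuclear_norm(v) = 3.13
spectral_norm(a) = 0.07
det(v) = 2.19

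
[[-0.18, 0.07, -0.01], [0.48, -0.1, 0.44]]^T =[[-0.18,0.48], [0.07,-0.1], [-0.01,0.44]]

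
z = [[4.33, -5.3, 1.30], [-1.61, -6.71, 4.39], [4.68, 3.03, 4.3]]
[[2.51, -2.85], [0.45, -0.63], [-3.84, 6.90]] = z @ [[0.13, -0.01], [-0.53, 0.79], [-0.66, 1.06]]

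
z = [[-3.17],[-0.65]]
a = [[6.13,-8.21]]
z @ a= [[-19.43,26.03],[-3.98,5.34]]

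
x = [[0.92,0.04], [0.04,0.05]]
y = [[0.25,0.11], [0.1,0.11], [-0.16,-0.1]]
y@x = [[0.23, 0.02], [0.10, 0.01], [-0.15, -0.01]]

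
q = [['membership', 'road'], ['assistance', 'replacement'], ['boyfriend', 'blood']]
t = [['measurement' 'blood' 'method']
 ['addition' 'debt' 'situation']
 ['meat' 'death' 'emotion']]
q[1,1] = 'replacement'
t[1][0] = 'addition'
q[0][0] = 'membership'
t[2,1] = 'death'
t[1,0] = 'addition'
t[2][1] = 'death'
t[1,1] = 'debt'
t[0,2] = 'method'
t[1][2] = 'situation'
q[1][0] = 'assistance'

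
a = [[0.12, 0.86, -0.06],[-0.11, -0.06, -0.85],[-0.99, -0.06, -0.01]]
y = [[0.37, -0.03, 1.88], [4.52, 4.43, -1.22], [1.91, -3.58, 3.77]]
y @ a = [[-1.81,0.21,-0.02], [1.26,3.69,-4.02], [-3.11,1.63,2.89]]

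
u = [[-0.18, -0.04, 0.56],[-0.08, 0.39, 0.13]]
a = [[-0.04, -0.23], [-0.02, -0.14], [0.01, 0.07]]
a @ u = [[0.03,-0.09,-0.05], [0.01,-0.05,-0.03], [-0.01,0.03,0.01]]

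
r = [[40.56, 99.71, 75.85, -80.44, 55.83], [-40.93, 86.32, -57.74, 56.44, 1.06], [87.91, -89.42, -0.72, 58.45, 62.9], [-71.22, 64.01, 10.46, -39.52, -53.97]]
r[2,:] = [87.91, -89.42, -0.72, 58.45, 62.9]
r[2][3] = 58.45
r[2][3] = 58.45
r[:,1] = [99.71, 86.32, -89.42, 64.01]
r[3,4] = -53.97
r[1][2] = -57.74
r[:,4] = [55.83, 1.06, 62.9, -53.97]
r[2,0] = 87.91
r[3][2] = 10.46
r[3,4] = -53.97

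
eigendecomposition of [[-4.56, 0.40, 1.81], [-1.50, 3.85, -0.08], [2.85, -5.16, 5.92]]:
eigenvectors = [[0.97, 0.15, 0.22], [0.17, -0.10, 0.55], [-0.18, 0.98, 0.80]]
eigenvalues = [-4.82, 6.89, 3.14]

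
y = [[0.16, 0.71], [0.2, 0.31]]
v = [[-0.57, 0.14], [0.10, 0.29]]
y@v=[[-0.02, 0.23], [-0.08, 0.12]]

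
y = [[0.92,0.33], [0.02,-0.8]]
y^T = [[0.92, 0.02], [0.33, -0.80]]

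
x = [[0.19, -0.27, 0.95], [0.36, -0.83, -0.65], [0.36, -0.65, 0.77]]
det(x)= -0.002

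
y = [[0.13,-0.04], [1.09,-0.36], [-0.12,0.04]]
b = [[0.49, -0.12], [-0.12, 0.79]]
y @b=[[0.07, -0.05], [0.58, -0.42], [-0.06, 0.05]]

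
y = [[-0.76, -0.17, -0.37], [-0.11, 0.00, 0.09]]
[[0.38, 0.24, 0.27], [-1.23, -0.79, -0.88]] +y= [[-0.38, 0.07, -0.1], [-1.34, -0.79, -0.79]]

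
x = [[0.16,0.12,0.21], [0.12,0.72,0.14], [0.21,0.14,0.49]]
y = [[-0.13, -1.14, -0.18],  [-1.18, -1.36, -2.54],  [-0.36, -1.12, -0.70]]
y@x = [[-0.20, -0.86, -0.28], [-0.89, -1.48, -1.68], [-0.34, -0.95, -0.58]]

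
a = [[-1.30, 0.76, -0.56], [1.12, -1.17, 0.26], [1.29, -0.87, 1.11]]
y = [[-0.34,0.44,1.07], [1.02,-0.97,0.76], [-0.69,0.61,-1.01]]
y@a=[[2.32, -1.70, 1.49], [-1.43, 1.25, 0.02], [0.28, -0.36, -0.58]]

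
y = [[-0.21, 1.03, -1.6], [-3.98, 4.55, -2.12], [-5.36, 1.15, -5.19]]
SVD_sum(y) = [[-1.05, 0.62, -0.88], [-4.12, 2.41, -3.45], [-5.08, 2.97, -4.26]] + [[0.01, 0.07, 0.04], [0.24, 2.18, 1.24], [-0.19, -1.78, -1.01]] + [[0.84, 0.34, -0.76], [-0.1, -0.04, 0.09], [-0.09, -0.04, 0.08]]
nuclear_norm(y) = 13.92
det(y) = -36.82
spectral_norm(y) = 9.47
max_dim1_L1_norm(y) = 11.7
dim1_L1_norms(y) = [2.84, 10.65, 11.7]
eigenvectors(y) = [[0.21, 0.66, -0.29], [0.27, 0.63, -0.95], [0.94, -0.40, 0.05]]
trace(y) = -0.85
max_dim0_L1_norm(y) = 9.55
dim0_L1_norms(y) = [9.55, 6.73, 8.91]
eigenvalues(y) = [-6.06, 1.76, 3.45]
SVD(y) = [[-0.16, -0.03, -0.99], [-0.62, -0.77, 0.12], [-0.77, 0.63, 0.11]] @ diag([9.468460521377677, 3.2578876858087282, 1.1937014625810691]) @ [[0.70, -0.41, 0.59], [-0.09, -0.87, -0.49], [-0.71, -0.29, 0.64]]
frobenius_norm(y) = 10.08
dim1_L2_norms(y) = [1.91, 6.41, 7.55]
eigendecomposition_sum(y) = [[-0.95,0.22,-1.21], [-1.21,0.28,-1.53], [-4.26,1.0,-5.39]] + [[2.25, -0.71, -0.3],[2.17, -0.68, -0.29],[-1.38, 0.43, 0.19]] + [[-1.51, 1.51, -0.09], [-4.94, 4.95, -0.3], [0.28, -0.28, 0.02]]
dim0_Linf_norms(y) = [5.36, 4.55, 5.19]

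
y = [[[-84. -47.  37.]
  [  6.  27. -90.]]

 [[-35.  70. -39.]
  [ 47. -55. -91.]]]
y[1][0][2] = -39.0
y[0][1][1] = 27.0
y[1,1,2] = -91.0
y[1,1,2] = -91.0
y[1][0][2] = -39.0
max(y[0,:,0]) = 6.0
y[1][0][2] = -39.0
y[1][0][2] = -39.0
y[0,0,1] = -47.0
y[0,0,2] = 37.0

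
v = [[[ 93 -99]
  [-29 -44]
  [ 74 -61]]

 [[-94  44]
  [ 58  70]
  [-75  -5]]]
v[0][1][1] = -44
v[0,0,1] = -99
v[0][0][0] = 93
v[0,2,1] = -61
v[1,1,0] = 58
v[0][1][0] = -29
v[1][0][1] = 44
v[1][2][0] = -75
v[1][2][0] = -75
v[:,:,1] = [[-99, -44, -61], [44, 70, -5]]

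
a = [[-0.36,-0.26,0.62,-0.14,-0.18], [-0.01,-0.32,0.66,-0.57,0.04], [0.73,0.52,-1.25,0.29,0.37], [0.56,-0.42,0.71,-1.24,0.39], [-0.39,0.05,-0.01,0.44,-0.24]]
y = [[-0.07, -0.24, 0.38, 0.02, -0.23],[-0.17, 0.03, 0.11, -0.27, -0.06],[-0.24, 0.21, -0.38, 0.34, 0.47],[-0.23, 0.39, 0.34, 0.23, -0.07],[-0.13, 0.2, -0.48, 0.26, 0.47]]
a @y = [[-0.02,  0.12,  -0.36,  0.19,  0.31], [0.02,  -0.08,  -0.5,  0.19,  0.39], [0.05,  -0.24,  0.73,  -0.39,  -0.63], [0.1,  -0.4,  -0.71,  0.18,  0.5], [-0.05,  0.22,  0.13,  0.01,  -0.06]]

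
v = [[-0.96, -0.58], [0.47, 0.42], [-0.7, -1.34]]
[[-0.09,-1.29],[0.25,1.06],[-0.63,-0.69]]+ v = [[-1.05, -1.87], [0.72, 1.48], [-1.33, -2.03]]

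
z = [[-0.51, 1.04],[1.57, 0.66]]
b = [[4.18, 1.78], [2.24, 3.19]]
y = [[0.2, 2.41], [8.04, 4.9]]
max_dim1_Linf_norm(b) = 4.18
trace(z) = 0.15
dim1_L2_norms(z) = [1.16, 1.7]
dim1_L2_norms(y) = [2.42, 9.42]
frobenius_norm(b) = 5.99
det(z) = -1.97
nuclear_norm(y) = 11.46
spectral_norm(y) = 9.53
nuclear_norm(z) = 2.86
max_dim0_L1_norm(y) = 8.24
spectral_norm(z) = 1.71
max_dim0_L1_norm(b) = 6.42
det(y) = -18.40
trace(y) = 5.10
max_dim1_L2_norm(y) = 9.42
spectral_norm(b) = 5.76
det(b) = 9.35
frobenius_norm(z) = 2.06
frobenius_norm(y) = 9.72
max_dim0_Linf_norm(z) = 1.57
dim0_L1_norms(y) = [8.24, 7.31]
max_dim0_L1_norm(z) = 2.08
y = z @ b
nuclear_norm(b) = 7.38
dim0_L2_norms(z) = [1.65, 1.23]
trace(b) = 7.37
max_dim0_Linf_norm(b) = 4.18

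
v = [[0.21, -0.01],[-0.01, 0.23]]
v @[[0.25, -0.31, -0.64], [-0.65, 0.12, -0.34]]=[[0.06,  -0.07,  -0.13], [-0.15,  0.03,  -0.07]]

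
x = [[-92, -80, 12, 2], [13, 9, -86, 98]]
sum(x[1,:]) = 34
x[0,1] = -80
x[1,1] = 9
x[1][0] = 13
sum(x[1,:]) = 34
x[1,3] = 98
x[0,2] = 12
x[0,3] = 2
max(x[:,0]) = 13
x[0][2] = 12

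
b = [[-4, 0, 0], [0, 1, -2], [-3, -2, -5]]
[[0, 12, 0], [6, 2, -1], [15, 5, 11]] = b @ [[0, -3, 0], [0, 2, -3], [-3, 0, -1]]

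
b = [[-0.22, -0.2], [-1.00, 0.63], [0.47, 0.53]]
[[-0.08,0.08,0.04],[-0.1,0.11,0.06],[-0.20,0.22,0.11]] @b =[[-0.04, 0.09], [-0.06, 0.12], [-0.12, 0.24]]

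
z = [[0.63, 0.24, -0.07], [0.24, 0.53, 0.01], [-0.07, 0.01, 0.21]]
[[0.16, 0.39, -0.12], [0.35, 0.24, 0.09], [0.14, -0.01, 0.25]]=z@[[0.1, 0.56, -0.15], [0.60, 0.19, 0.22], [0.66, 0.14, 1.13]]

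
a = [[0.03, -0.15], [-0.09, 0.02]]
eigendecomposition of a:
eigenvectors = [[0.8, 0.78], [-0.6, 0.63]]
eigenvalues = [0.14, -0.09]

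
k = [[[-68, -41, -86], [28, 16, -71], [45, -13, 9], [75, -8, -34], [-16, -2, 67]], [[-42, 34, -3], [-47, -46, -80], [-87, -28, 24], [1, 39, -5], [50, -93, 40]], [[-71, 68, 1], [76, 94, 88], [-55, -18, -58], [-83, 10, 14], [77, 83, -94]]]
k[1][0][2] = -3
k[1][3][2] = -5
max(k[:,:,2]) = 88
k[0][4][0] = -16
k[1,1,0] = -47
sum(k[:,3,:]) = 9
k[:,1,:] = [[28, 16, -71], [-47, -46, -80], [76, 94, 88]]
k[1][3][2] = -5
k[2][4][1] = 83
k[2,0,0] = -71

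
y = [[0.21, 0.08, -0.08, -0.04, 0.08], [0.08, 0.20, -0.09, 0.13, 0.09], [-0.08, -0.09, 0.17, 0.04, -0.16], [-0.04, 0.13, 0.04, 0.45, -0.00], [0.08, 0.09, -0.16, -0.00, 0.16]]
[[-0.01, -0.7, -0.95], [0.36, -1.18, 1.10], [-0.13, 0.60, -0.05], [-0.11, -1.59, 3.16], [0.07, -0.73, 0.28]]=y @[[-1.29,-2.3,-5.7],[3.52,-1.91,2.79],[-1.42,-1.01,1.67],[-1.25,-3.10,5.55],[-2.34,-3.37,4.73]]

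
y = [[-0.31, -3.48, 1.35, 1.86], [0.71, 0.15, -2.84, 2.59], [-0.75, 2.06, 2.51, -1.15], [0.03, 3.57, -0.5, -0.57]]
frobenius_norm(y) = 7.65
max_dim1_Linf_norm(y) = 3.57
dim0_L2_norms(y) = [1.08, 5.4, 4.05, 3.44]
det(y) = -0.21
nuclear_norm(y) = 12.17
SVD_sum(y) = [[0.19, -3.30, -0.43, 1.7],[0.07, -1.24, -0.16, 0.64],[-0.14, 2.35, 0.31, -1.21],[-0.17, 2.95, 0.39, -1.52]] + [[-0.35, -0.51, 1.38, -0.59],  [0.77, 1.11, -3.02, 1.30],  [-0.45, -0.65, 1.76, -0.76],  [0.29, 0.42, -1.14, 0.49]] + [[-0.15, 0.33, 0.41, 0.75], [-0.13, 0.28, 0.35, 0.65], [-0.16, 0.35, 0.44, 0.82], [-0.09, 0.20, 0.25, 0.46]] + [[0.00, 0.0, 0.00, 0.00], [-0.0, -0.0, -0.0, -0.0], [-0.00, -0.00, -0.0, -0.0], [0.0, 0.0, 0.00, 0.0]]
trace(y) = 1.78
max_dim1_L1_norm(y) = 7.0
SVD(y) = [[0.64, -0.35, -0.55, 0.41], [0.24, 0.77, -0.47, -0.35], [-0.46, -0.45, -0.60, -0.48], [-0.57, 0.29, -0.34, 0.69]] @ diag([5.85748286753205, 4.624756390952178, 1.6851711594961003, 0.004576474416040702]) @ [[0.05, -0.88, -0.12, 0.45], [0.22, 0.31, -0.85, 0.37], [0.16, -0.35, -0.44, -0.81], [0.96, 0.04, 0.27, 0.03]]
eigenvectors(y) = [[0.27+0.35j, (0.27-0.35j), 0.96+0.00j, -0.87+0.00j],  [-0.44-0.18j, -0.44+0.18j, 0.04+0.00j, (-0.18+0j)],  [-0.26+0.42j, (-0.26-0.42j), (0.28+0j), 0.06+0.00j],  [-0.57+0.00j, -0.57-0.00j, 0.04+0.00j, 0.46+0.00j]]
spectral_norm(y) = 5.86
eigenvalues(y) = [(1.94+1.44j), (1.94-1.44j), (0.02+0j), (-2.11+0j)]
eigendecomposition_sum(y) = [[-0.43+0.19j, 0.02-0.86j, 1.63-0.55j, (-1+0.08j)],[(0.3-0.41j), 0.45+0.81j, (-1.22+1.39j), 0.89-0.61j],[-0.36-0.38j, (0.92-0.3j), 1.20+1.52j, -0.46-1.03j],[(0.15-0.59j), 0.86+0.71j, (-0.75+2.1j), 0.73-1.08j]] + [[-0.43-0.19j, (0.02+0.86j), 1.63+0.55j, (-1-0.08j)], [0.30+0.41j, (0.45-0.81j), -1.22-1.39j, 0.89+0.61j], [-0.36+0.38j, 0.92+0.30j, (1.2-1.52j), (-0.46+1.03j)], [0.15+0.59j, 0.86-0.71j, (-0.75-2.1j), 0.73+1.08j]] + [[0.02-0.00j,-0.02-0.00j,-0.03+0.00j,0.04-0.00j], [-0j,-0.00-0.00j,-0.00+0.00j,0.00-0.00j], [0.01-0.00j,-0.01-0.00j,-0.01+0.00j,0.01-0.00j], [-0j,-0.00-0.00j,(-0+0j),-0j]] + [[(0.53+0j), (-3.5-0j), -1.89+0.00j, (3.83+0j)],[(0.11+0j), -0.74-0.00j, -0.40+0.00j, 0.81+0.00j],[-0.03-0.00j, 0.22+0.00j, (0.12-0j), -0.24-0.00j],[-0.28-0.00j, 1.85+0.00j, (1-0j), (-2.02-0j)]]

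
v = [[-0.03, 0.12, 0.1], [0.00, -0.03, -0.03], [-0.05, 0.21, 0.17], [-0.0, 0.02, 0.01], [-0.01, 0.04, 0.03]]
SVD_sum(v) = [[-0.03, 0.12, 0.10], [0.01, -0.03, -0.03], [-0.05, 0.21, 0.17], [-0.00, 0.02, 0.01], [-0.01, 0.04, 0.03]] + [[-0.00, 0.00, -0.00], [-0.01, 0.00, -0.0], [-0.0, 0.0, -0.0], [0.00, -0.0, 0.00], [-0.00, 0.00, -0.0]] + [[-0.00,-0.00,0.0], [0.00,0.00,-0.0], [0.00,0.00,-0.00], [0.0,0.0,-0.0], [0.00,0.00,-0.0]]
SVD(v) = [[-0.49, 0.07, 0.32], [0.13, 0.96, -0.15], [-0.85, 0.09, -0.09], [-0.07, -0.19, -0.90], [-0.16, 0.17, -0.23]] @ diag([0.3249211781830405, 0.0090397987260643, 0.006671582056538824]) @ [[0.18, -0.76, -0.62], [-0.91, 0.12, -0.41], [-0.38, -0.64, 0.67]]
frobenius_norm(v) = 0.33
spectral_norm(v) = 0.32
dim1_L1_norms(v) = [0.25, 0.06, 0.43, 0.03, 0.08]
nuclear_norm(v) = 0.34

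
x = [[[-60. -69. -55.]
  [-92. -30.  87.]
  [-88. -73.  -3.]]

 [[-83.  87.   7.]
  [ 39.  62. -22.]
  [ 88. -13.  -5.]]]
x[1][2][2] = -5.0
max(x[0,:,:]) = 87.0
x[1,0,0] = -83.0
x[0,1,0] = -92.0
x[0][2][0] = -88.0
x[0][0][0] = -60.0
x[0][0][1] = -69.0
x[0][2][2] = -3.0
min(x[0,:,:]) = -92.0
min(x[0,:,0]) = -92.0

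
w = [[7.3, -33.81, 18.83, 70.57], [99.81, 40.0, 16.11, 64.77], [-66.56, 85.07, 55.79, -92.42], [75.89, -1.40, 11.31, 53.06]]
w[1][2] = 16.11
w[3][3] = 53.06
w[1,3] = 64.77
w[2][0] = -66.56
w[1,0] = 99.81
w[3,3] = 53.06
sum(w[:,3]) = 95.97999999999998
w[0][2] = 18.83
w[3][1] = -1.4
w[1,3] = 64.77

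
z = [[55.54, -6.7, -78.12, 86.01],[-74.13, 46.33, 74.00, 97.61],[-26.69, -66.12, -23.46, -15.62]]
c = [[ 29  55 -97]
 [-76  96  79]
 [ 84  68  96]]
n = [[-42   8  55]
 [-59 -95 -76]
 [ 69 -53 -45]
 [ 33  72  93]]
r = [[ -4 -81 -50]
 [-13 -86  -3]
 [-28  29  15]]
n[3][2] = 93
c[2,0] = 84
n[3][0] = 33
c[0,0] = 29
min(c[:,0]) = -76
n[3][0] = 33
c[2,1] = 68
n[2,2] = -45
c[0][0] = 29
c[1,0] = -76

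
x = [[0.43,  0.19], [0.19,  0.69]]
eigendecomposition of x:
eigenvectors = [[-0.88,-0.47], [0.47,-0.88]]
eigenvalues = [0.33, 0.79]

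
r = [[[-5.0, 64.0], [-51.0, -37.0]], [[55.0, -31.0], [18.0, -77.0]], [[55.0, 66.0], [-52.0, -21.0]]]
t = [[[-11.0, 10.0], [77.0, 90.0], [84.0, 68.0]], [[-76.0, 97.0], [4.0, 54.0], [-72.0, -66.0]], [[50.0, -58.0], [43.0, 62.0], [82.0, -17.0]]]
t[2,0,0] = 50.0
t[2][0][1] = -58.0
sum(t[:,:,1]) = 240.0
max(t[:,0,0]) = 50.0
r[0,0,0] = -5.0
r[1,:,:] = [[55.0, -31.0], [18.0, -77.0]]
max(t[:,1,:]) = 90.0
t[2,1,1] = 62.0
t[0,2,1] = 68.0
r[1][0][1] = -31.0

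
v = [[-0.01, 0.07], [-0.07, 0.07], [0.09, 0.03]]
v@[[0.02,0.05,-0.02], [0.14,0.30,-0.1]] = [[0.01, 0.02, -0.01], [0.01, 0.02, -0.01], [0.01, 0.01, -0.00]]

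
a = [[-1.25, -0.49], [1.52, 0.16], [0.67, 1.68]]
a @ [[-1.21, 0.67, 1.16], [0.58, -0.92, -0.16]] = [[1.23, -0.39, -1.37], [-1.75, 0.87, 1.74], [0.16, -1.10, 0.51]]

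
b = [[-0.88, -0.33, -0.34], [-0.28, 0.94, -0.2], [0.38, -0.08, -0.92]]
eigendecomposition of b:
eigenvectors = [[-0.01+0.70j, (-0.01-0.7j), -0.16+0.00j], [0.05+0.11j, 0.05-0.11j, (0.98+0j)], [(0.7+0j), 0.70-0.00j, -0.07+0.00j]]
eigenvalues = [(-0.93+0.37j), (-0.93-0.37j), (1+0j)]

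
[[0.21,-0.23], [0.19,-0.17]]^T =[[0.21,0.19], [-0.23,-0.17]]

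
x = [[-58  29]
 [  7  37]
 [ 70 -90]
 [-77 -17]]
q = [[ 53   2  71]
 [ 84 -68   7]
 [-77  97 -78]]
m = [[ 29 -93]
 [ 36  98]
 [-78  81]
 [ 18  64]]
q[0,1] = 2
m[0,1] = -93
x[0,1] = 29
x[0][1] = 29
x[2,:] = [70, -90]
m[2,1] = 81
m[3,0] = 18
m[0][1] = -93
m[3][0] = 18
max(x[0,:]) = 29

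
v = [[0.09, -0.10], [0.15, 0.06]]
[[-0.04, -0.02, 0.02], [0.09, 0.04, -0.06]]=v@ [[0.34, 0.16, -0.22], [0.67, 0.31, -0.43]]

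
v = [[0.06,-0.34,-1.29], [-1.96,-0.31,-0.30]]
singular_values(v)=[2.02, 1.31]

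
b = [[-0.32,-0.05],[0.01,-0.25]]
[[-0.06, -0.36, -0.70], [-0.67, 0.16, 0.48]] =b @ [[-0.22, 1.23, 2.48], [2.66, -0.59, -1.82]]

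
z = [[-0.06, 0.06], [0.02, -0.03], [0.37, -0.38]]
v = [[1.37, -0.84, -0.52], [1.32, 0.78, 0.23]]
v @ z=[[-0.29, 0.30], [0.02, -0.03]]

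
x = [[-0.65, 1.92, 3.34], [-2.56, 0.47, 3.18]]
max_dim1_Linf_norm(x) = 3.34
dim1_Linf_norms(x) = [3.34, 3.18]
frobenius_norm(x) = 5.67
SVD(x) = [[-0.69, -0.73], [-0.73, 0.69]] @ diag([5.4118597399432495, 1.6920916509401547]) @ [[0.43, -0.31, -0.85], [-0.76, -0.64, -0.15]]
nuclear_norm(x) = 7.10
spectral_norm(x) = 5.41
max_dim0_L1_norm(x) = 6.52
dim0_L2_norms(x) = [2.64, 1.98, 4.61]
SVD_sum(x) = [[-1.58, 1.14, 3.15], [-1.68, 1.21, 3.35]] + [[0.93, 0.78, 0.19], [-0.88, -0.74, -0.17]]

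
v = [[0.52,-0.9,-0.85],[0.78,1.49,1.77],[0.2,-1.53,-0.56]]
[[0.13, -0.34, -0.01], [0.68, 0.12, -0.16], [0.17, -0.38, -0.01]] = v @ [[0.47, -0.27, -0.09],[-0.17, 0.21, 0.02],[0.32, 0.01, -0.07]]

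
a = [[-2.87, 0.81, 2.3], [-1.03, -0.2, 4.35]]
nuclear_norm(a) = 7.49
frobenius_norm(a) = 5.85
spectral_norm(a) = 5.50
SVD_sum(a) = [[-1.62, 0.22, 3.01], [-2.03, 0.27, 3.78]] + [[-1.25, 0.59, -0.71],[1.0, -0.47, 0.57]]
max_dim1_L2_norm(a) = 4.47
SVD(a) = [[-0.62, -0.78], [-0.78, 0.62]] @ diag([5.498291145149835, 1.993788976588774]) @ [[0.47,  -0.06,  -0.88], [0.80,  -0.38,  0.46]]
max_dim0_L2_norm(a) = 4.92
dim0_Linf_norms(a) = [2.87, 0.81, 4.35]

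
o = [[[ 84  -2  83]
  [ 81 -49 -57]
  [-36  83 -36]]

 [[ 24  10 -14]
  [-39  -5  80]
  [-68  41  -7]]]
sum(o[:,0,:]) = 185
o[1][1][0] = -39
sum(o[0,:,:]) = 151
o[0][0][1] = -2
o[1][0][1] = 10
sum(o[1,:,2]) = 59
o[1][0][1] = 10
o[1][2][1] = 41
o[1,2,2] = -7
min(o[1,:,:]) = -68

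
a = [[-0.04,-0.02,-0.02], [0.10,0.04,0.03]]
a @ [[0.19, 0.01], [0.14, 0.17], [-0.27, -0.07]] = [[-0.00, -0.00], [0.02, 0.01]]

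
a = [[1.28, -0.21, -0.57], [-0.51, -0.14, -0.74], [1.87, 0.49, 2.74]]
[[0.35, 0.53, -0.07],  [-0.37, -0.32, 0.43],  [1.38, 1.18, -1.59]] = a @ [[0.35, 0.48, -0.21], [-0.48, 0.19, 0.46], [0.35, 0.07, -0.52]]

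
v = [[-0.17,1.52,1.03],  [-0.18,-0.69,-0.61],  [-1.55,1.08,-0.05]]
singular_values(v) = [2.41, 1.44, 0.0]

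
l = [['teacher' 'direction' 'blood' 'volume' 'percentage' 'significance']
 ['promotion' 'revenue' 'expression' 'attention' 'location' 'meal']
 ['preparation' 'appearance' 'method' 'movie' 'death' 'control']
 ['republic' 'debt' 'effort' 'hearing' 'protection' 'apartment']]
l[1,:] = ['promotion', 'revenue', 'expression', 'attention', 'location', 'meal']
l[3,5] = 'apartment'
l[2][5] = 'control'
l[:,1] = ['direction', 'revenue', 'appearance', 'debt']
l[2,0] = 'preparation'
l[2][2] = 'method'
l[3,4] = 'protection'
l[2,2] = 'method'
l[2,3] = 'movie'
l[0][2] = 'blood'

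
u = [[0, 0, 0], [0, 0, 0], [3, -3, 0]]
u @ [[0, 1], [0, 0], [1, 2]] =[[0, 0], [0, 0], [0, 3]]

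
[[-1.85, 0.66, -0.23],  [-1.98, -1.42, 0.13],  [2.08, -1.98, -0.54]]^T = [[-1.85, -1.98, 2.08], [0.66, -1.42, -1.98], [-0.23, 0.13, -0.54]]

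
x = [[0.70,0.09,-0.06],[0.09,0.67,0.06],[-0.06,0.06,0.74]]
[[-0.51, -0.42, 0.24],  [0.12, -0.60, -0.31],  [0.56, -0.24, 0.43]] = x @ [[-0.7, -0.53, 0.47], [0.21, -0.79, -0.58], [0.68, -0.31, 0.66]]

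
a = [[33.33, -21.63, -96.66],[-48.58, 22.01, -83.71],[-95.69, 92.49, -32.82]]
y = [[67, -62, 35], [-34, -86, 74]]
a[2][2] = -32.82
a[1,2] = -83.71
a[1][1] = 22.01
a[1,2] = -83.71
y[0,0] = 67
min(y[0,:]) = -62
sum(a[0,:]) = -84.96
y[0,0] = 67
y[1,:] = [-34, -86, 74]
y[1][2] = 74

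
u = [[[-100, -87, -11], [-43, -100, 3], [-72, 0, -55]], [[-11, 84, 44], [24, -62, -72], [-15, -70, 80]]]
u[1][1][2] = -72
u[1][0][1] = 84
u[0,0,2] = -11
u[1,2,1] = -70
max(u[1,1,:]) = 24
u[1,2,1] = -70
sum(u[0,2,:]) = -127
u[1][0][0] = -11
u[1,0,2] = 44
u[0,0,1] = -87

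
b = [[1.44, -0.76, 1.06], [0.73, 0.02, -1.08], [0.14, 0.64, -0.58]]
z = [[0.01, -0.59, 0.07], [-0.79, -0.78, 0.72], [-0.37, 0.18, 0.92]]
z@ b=[[-0.41,0.03,0.61], [-1.61,1.05,-0.41], [-0.27,0.87,-1.12]]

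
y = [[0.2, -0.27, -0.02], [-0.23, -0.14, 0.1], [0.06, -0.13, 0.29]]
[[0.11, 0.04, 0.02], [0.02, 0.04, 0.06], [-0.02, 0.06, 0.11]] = y@ [[0.02, -0.02, -0.04], [-0.36, -0.16, -0.12], [-0.23, 0.14, 0.33]]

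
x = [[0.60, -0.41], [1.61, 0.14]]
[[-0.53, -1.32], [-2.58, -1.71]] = x @ [[-1.52, -1.19], [-0.93, 1.47]]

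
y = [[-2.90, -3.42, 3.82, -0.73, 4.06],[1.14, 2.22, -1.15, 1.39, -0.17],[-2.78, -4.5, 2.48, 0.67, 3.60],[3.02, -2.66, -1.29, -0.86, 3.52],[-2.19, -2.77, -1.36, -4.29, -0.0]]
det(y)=491.238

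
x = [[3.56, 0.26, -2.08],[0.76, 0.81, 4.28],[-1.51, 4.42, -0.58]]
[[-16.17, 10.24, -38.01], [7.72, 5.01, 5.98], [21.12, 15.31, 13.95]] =x @ [[-3.78, 2.51, -9.01], [3.72, 4.31, 0.46], [1.77, -0.09, 2.91]]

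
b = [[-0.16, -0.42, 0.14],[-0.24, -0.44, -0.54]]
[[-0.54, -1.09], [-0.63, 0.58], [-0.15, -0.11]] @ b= [[0.35, 0.71, 0.51], [-0.04, 0.01, -0.4], [0.05, 0.11, 0.04]]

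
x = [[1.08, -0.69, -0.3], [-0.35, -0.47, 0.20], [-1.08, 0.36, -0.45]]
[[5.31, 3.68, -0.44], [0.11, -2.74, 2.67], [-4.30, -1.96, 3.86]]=x @ [[3.16, 3.69, -3.77], [-2.67, 1.78, -4.06], [-0.17, -3.08, -2.78]]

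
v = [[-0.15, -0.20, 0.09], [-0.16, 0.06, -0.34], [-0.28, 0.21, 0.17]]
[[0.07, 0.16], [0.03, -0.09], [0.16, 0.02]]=v @ [[-0.46, -0.26], [0.05, -0.47], [0.15, 0.29]]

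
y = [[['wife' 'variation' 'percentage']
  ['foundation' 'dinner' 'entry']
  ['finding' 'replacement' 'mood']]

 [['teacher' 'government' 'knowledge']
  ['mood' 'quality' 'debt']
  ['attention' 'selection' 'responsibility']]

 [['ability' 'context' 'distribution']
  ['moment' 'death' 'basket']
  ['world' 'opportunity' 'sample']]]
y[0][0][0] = 'wife'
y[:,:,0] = [['wife', 'foundation', 'finding'], ['teacher', 'mood', 'attention'], ['ability', 'moment', 'world']]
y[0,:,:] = [['wife', 'variation', 'percentage'], ['foundation', 'dinner', 'entry'], ['finding', 'replacement', 'mood']]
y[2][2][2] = 'sample'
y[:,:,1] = [['variation', 'dinner', 'replacement'], ['government', 'quality', 'selection'], ['context', 'death', 'opportunity']]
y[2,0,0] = 'ability'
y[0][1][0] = 'foundation'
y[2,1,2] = 'basket'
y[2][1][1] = 'death'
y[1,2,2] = 'responsibility'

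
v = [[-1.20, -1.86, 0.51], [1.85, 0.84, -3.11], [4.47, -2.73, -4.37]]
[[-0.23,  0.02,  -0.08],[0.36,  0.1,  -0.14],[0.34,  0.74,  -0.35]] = v @ [[0.06, 0.13, 0.02], [0.07, -0.09, 0.05], [-0.06, 0.02, 0.07]]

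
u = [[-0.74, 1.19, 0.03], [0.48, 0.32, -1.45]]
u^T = [[-0.74,0.48], [1.19,0.32], [0.03,-1.45]]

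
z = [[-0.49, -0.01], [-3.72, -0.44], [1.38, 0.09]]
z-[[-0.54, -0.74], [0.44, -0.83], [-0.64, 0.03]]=[[0.05, 0.73],  [-4.16, 0.39],  [2.02, 0.06]]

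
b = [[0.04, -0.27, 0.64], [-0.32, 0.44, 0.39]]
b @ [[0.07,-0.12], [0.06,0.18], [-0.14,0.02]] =[[-0.1, -0.04],[-0.05, 0.13]]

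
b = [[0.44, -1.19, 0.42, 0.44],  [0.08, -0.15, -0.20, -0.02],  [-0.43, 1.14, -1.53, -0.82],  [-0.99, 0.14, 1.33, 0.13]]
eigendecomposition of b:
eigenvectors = [[0.06+0.30j, (0.06-0.3j), -0.29+0.00j, 0.46+0.00j],[(0.11+0.02j), 0.11-0.02j, (0.12+0j), (0.27+0j)],[0.34-0.37j, (0.34+0.37j), (-0.31+0j), 0.55+0.00j],[(-0.8+0j), -0.80-0.00j, 0.90+0.00j, (-0.64+0j)]]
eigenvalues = [(-0.37+0.98j), (-0.37-0.98j), (0.02+0j), (-0.38+0j)]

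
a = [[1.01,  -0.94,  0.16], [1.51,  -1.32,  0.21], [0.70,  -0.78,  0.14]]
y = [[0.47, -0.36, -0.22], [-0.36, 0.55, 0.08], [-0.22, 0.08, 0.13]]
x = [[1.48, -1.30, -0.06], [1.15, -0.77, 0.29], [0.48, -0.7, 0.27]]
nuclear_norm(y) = 1.15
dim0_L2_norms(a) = [1.95, 1.8, 0.3]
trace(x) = 0.98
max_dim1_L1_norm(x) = 2.84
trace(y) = 1.15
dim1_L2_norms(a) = [1.39, 2.02, 1.06]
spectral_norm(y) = 0.93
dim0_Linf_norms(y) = [0.47, 0.55, 0.22]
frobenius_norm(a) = 2.67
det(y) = -0.00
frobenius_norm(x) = 2.58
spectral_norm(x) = 2.55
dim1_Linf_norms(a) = [1.01, 1.51, 0.78]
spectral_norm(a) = 2.66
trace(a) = -0.17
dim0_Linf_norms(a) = [1.51, 1.32, 0.21]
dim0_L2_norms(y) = [0.63, 0.66, 0.27]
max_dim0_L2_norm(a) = 1.95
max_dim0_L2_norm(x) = 1.93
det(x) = 0.24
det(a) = -0.00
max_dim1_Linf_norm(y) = 0.55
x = a + y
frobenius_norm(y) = 0.95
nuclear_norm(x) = 3.17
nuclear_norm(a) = 2.78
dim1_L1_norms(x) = [2.84, 2.21, 1.45]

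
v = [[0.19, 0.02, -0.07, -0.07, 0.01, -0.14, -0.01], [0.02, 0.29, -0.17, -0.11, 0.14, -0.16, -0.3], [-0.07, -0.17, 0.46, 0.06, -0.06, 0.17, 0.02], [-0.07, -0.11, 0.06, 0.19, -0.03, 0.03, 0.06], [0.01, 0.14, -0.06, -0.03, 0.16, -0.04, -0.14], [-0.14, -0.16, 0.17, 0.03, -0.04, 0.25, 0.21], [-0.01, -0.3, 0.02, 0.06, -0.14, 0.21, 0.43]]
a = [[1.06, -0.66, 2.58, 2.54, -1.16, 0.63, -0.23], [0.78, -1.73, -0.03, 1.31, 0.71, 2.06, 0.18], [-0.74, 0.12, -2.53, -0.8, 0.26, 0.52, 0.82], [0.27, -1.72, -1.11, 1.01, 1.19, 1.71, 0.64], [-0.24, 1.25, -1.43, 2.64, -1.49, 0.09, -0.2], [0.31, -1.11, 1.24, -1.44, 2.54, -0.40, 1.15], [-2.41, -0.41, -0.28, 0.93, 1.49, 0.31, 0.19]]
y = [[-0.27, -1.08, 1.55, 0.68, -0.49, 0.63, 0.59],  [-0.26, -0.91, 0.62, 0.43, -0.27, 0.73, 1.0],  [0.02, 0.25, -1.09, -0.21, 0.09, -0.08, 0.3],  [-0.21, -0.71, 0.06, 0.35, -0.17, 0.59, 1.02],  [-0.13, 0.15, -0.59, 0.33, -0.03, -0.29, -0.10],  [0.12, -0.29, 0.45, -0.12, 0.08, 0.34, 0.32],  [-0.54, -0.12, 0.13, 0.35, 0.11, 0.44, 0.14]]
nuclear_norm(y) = 6.13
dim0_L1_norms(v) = [0.51, 1.19, 1.01, 0.55, 0.58, 1.0, 1.17]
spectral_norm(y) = 3.23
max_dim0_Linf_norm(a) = 2.64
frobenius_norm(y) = 3.67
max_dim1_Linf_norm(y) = 1.55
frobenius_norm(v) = 1.13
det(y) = -0.00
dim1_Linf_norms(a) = [2.58, 2.06, 2.53, 1.72, 2.64, 2.54, 2.41]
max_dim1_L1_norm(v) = 1.19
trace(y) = -1.47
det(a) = -45.23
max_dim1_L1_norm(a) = 8.86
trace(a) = -3.89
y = a @ v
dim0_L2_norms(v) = [0.26, 0.51, 0.53, 0.25, 0.27, 0.43, 0.59]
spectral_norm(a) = 5.26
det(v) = -0.00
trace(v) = 1.97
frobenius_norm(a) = 8.96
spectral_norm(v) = 0.97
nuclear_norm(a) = 19.25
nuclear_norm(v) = 1.99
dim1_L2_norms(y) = [2.26, 1.75, 1.18, 1.45, 0.77, 0.73, 0.82]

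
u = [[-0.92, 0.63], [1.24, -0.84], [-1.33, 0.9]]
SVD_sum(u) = [[-0.92, 0.63], [1.24, -0.84], [-1.33, 0.9]] + [[0.0, 0.0], [0.00, 0.00], [-0.00, -0.0]]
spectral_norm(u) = 2.46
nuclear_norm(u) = 2.47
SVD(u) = [[-0.45, -0.89],[0.61, -0.23],[-0.65, 0.4]] @ diag([2.4627975902196644, 0.005294299596134284]) @ [[0.83, -0.56], [-0.56, -0.83]]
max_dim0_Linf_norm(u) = 1.33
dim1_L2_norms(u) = [1.12, 1.5, 1.61]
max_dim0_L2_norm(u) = 2.04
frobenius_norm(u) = 2.46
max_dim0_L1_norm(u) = 3.49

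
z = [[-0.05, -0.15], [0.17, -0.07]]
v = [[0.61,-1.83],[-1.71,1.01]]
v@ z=[[-0.34, 0.04],[0.26, 0.19]]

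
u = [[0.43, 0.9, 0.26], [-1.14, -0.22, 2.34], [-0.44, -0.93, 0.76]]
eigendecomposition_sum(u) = [[0.19+0.00j, -0.06+0.00j, 0.22-0.00j], [-0.05-0.00j, (0.02+0j), -0.06+0.00j], [0.08+0.00j, (-0.03+0j), (0.1-0j)]] + [[0.12+0.31j, 0.48+0.10j, 0.02-0.67j], [-0.54+0.25j, -0.12+0.88j, 1.20-0.05j], [-0.26-0.20j, -0.45+0.17j, 0.33+0.56j]] + [[(0.12-0.31j), (0.48-0.1j), 0.02+0.67j], [(-0.54-0.25j), (-0.12-0.88j), (1.2+0.05j)], [-0.26+0.20j, -0.45-0.17j, (0.33-0.56j)]]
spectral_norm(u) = 2.80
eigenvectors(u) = [[(0.89+0j), -0.03+0.44j, -0.03-0.44j], [-0.24+0.00j, -0.79+0.00j, -0.79-0.00j], [(0.38+0j), (-0.2-0.38j), (-0.2+0.38j)]]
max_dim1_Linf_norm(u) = 2.34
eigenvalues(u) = [(0.3+0j), (0.33+1.75j), (0.33-1.75j)]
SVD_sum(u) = [[0.07, 0.03, -0.14], [-1.15, -0.56, 2.25], [-0.47, -0.23, 0.92]] + [[0.22, 0.92, 0.34], [0.07, 0.32, 0.12], [-0.15, -0.63, -0.23]] + [[0.14,-0.06,0.06], [-0.06,0.02,-0.03], [0.18,-0.07,0.07]]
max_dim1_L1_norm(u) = 3.7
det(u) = 0.97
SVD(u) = [[-0.06, -0.79, 0.61], [0.92, -0.27, -0.27], [0.38, 0.54, 0.75]] @ diag([2.8006214242823315, 1.2666240681890015, 0.2727326671580536]) @ [[-0.44, -0.22, 0.87], [-0.21, -0.92, -0.34], [0.87, -0.34, 0.36]]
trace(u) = 0.97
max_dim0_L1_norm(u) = 3.36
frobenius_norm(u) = 3.09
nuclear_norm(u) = 4.34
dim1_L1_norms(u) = [1.59, 3.7, 2.13]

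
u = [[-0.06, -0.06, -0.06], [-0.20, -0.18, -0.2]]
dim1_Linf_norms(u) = [0.06, 0.2]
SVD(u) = [[-0.3, -0.96],[-0.96, 0.30]] @ diag([0.3509652674259014, 0.004835396639942475]) @ [[0.59, 0.54, 0.59], [-0.38, 0.84, -0.38]]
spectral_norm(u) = 0.35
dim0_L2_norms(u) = [0.21, 0.19, 0.21]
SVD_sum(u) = [[-0.06, -0.06, -0.06], [-0.2, -0.18, -0.20]] + [[0.00, -0.0, 0.00],  [-0.00, 0.0, -0.00]]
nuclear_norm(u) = 0.36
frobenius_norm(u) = 0.35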